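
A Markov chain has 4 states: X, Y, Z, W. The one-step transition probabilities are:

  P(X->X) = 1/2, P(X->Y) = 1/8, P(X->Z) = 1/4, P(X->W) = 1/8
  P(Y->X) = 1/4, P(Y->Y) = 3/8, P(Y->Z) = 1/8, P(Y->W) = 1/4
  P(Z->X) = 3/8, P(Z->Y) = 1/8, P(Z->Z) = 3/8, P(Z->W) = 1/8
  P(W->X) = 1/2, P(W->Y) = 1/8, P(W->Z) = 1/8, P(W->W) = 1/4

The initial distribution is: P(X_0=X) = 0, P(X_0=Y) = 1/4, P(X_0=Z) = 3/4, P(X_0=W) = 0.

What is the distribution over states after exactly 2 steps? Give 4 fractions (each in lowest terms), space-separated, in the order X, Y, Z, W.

Answer: 53/128 11/64 63/256 43/256

Derivation:
Propagating the distribution step by step (d_{t+1} = d_t * P):
d_0 = (X=0, Y=1/4, Z=3/4, W=0)
  d_1[X] = 0*1/2 + 1/4*1/4 + 3/4*3/8 + 0*1/2 = 11/32
  d_1[Y] = 0*1/8 + 1/4*3/8 + 3/4*1/8 + 0*1/8 = 3/16
  d_1[Z] = 0*1/4 + 1/4*1/8 + 3/4*3/8 + 0*1/8 = 5/16
  d_1[W] = 0*1/8 + 1/4*1/4 + 3/4*1/8 + 0*1/4 = 5/32
d_1 = (X=11/32, Y=3/16, Z=5/16, W=5/32)
  d_2[X] = 11/32*1/2 + 3/16*1/4 + 5/16*3/8 + 5/32*1/2 = 53/128
  d_2[Y] = 11/32*1/8 + 3/16*3/8 + 5/16*1/8 + 5/32*1/8 = 11/64
  d_2[Z] = 11/32*1/4 + 3/16*1/8 + 5/16*3/8 + 5/32*1/8 = 63/256
  d_2[W] = 11/32*1/8 + 3/16*1/4 + 5/16*1/8 + 5/32*1/4 = 43/256
d_2 = (X=53/128, Y=11/64, Z=63/256, W=43/256)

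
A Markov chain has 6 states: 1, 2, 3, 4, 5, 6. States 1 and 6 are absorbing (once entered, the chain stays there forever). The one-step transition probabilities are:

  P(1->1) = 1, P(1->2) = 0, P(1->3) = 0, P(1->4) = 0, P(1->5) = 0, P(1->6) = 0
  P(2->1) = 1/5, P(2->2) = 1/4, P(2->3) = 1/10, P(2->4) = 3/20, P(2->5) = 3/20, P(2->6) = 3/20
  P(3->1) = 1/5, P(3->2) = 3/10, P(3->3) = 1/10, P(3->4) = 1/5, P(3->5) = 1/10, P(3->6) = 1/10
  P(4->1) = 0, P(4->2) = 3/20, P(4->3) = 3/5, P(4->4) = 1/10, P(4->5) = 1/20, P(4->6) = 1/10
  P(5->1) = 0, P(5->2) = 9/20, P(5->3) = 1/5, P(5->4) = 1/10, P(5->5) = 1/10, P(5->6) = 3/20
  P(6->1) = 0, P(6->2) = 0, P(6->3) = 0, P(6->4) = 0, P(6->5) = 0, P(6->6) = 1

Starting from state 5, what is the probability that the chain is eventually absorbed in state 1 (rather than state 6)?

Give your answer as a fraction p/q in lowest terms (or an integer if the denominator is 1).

Answer: 3520/8039

Derivation:
Let a_i = P(absorbed in 1 | start in state i).
Boundary conditions: a_1 = 1, a_6 = 0.
For each transient state i, a_i = sum_j P(i->j) * a_j:
  a_2 = 1/5*a_1 + 1/4*a_2 + 1/10*a_3 + 3/20*a_4 + 3/20*a_5 + 3/20*a_6
  a_3 = 1/5*a_1 + 3/10*a_2 + 1/10*a_3 + 1/5*a_4 + 1/10*a_5 + 1/10*a_6
  a_4 = 0*a_1 + 3/20*a_2 + 3/5*a_3 + 1/10*a_4 + 1/20*a_5 + 1/10*a_6
  a_5 = 0*a_1 + 9/20*a_2 + 1/5*a_3 + 1/10*a_4 + 1/10*a_5 + 3/20*a_6

Substituting a_1 = 1 and a_6 = 0, rearrange to (I - Q) a = r where r[i] = P(i -> 1):
  [3/4, -1/10, -3/20, -3/20] . (a_2, a_3, a_4, a_5) = 1/5
  [-3/10, 9/10, -1/5, -1/10] . (a_2, a_3, a_4, a_5) = 1/5
  [-3/20, -3/5, 9/10, -1/20] . (a_2, a_3, a_4, a_5) = 0
  [-9/20, -1/5, -1/10, 9/10] . (a_2, a_3, a_4, a_5) = 0

Solving yields:
  a_2 = 12632/24117
  a_3 = 4438/8039
  a_4 = 3856/8039
  a_5 = 3520/8039

Starting state is 5, so the absorption probability is a_5 = 3520/8039.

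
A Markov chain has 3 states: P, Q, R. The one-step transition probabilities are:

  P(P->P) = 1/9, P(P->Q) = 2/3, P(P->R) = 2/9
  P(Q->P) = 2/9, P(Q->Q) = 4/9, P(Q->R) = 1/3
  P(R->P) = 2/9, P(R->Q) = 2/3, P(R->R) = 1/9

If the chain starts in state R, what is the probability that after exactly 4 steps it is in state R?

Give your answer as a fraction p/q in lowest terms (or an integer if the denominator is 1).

Computing P^4 by repeated multiplication:
P^1 =
  P: [1/9, 2/3, 2/9]
  Q: [2/9, 4/9, 1/3]
  R: [2/9, 2/3, 1/9]
P^2 =
  P: [17/81, 14/27, 22/81]
  Q: [16/81, 46/81, 19/81]
  R: [16/81, 14/27, 23/81]
P^3 =
  P: [145/729, 134/243, 182/729]
  Q: [146/729, 394/729, 7/27]
  R: [146/729, 134/243, 181/729]
P^4 =
  P: [1313/6561, 1190/2187, 1678/6561]
  Q: [1312/6561, 3586/6561, 1663/6561]
  R: [1312/6561, 1190/2187, 1679/6561]

(P^4)[R -> R] = 1679/6561

Answer: 1679/6561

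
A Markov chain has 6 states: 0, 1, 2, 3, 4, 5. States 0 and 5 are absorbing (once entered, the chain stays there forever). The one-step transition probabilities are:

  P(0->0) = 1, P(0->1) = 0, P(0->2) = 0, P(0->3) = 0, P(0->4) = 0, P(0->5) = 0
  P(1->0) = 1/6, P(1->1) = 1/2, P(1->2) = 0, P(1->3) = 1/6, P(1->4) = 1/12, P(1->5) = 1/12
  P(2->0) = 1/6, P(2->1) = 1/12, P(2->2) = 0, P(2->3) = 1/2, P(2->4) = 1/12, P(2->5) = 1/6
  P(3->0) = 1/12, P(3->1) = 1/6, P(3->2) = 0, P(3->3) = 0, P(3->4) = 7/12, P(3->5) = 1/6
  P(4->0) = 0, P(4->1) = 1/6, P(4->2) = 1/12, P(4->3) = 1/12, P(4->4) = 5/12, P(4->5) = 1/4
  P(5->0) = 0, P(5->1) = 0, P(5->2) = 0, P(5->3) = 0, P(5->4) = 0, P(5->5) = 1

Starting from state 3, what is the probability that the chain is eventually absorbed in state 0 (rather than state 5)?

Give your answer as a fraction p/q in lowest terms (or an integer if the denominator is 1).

Let a_i = P(absorbed in 0 | start in state i).
Boundary conditions: a_0 = 1, a_5 = 0.
For each transient state i, a_i = sum_j P(i->j) * a_j:
  a_1 = 1/6*a_0 + 1/2*a_1 + 0*a_2 + 1/6*a_3 + 1/12*a_4 + 1/12*a_5
  a_2 = 1/6*a_0 + 1/12*a_1 + 0*a_2 + 1/2*a_3 + 1/12*a_4 + 1/6*a_5
  a_3 = 1/12*a_0 + 1/6*a_1 + 0*a_2 + 0*a_3 + 7/12*a_4 + 1/6*a_5
  a_4 = 0*a_0 + 1/6*a_1 + 1/12*a_2 + 1/12*a_3 + 5/12*a_4 + 1/4*a_5

Substituting a_0 = 1 and a_5 = 0, rearrange to (I - Q) a = r where r[i] = P(i -> 0):
  [1/2, 0, -1/6, -1/12] . (a_1, a_2, a_3, a_4) = 1/6
  [-1/12, 1, -1/2, -1/12] . (a_1, a_2, a_3, a_4) = 1/6
  [-1/6, 0, 1, -7/12] . (a_1, a_2, a_3, a_4) = 1/12
  [-1/6, -1/12, -1/12, 7/12] . (a_1, a_2, a_3, a_4) = 0

Solving yields:
  a_1 = 988/2101
  a_2 = 1567/4202
  a_3 = 113/382
  a_4 = 483/2101

Starting state is 3, so the absorption probability is a_3 = 113/382.

Answer: 113/382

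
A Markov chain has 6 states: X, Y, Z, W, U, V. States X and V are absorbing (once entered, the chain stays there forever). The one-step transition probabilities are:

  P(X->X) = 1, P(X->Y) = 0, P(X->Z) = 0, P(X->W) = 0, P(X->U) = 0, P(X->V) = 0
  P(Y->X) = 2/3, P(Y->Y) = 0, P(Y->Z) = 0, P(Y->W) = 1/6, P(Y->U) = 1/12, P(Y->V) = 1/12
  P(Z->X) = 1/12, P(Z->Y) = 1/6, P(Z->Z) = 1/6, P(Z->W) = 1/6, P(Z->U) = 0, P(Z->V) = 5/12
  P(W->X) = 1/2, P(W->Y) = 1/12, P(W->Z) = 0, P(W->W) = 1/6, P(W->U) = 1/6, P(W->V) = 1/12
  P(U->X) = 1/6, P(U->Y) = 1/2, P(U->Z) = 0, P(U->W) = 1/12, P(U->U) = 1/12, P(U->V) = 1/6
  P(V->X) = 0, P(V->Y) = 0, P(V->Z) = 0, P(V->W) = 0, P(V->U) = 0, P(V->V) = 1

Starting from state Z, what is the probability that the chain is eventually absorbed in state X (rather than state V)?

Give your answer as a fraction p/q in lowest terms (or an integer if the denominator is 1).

Let a_i = P(absorbed in X | start in state i).
Boundary conditions: a_X = 1, a_V = 0.
For each transient state i, a_i = sum_j P(i->j) * a_j:
  a_Y = 2/3*a_X + 0*a_Y + 0*a_Z + 1/6*a_W + 1/12*a_U + 1/12*a_V
  a_Z = 1/12*a_X + 1/6*a_Y + 1/6*a_Z + 1/6*a_W + 0*a_U + 5/12*a_V
  a_W = 1/2*a_X + 1/12*a_Y + 0*a_Z + 1/6*a_W + 1/6*a_U + 1/12*a_V
  a_U = 1/6*a_X + 1/2*a_Y + 0*a_Z + 1/12*a_W + 1/12*a_U + 1/6*a_V

Substituting a_X = 1 and a_V = 0, rearrange to (I - Q) a = r where r[i] = P(i -> X):
  [1, 0, -1/6, -1/12] . (a_Y, a_Z, a_W, a_U) = 2/3
  [-1/6, 5/6, -1/6, 0] . (a_Y, a_Z, a_W, a_U) = 1/12
  [-1/12, 0, 5/6, -1/6] . (a_Y, a_Z, a_W, a_U) = 1/2
  [-1/2, 0, -1/12, 11/12] . (a_Y, a_Z, a_W, a_U) = 1/6

Solving yields:
  a_Y = 1030/1189
  a_Z = 5229/11890
  a_W = 990/1189
  a_U = 868/1189

Starting state is Z, so the absorption probability is a_Z = 5229/11890.

Answer: 5229/11890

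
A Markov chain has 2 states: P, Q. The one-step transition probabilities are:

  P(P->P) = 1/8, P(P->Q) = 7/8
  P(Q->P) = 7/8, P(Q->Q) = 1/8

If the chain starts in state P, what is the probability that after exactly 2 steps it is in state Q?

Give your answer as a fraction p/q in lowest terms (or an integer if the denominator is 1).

Computing P^2 by repeated multiplication:
P^1 =
  P: [1/8, 7/8]
  Q: [7/8, 1/8]
P^2 =
  P: [25/32, 7/32]
  Q: [7/32, 25/32]

(P^2)[P -> Q] = 7/32

Answer: 7/32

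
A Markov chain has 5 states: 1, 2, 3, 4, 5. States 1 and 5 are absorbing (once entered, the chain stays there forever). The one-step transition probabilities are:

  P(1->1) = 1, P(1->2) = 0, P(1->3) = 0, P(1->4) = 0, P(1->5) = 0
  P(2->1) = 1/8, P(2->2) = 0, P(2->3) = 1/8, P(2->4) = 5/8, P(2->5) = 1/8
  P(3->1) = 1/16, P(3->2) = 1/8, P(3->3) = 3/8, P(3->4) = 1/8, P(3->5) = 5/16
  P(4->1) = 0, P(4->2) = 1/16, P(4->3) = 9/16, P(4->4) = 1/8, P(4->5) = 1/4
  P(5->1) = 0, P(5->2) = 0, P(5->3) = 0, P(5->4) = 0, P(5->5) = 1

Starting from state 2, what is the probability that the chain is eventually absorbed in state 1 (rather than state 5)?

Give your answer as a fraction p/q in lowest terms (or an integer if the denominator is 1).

Let a_i = P(absorbed in 1 | start in state i).
Boundary conditions: a_1 = 1, a_5 = 0.
For each transient state i, a_i = sum_j P(i->j) * a_j:
  a_2 = 1/8*a_1 + 0*a_2 + 1/8*a_3 + 5/8*a_4 + 1/8*a_5
  a_3 = 1/16*a_1 + 1/8*a_2 + 3/8*a_3 + 1/8*a_4 + 5/16*a_5
  a_4 = 0*a_1 + 1/16*a_2 + 9/16*a_3 + 1/8*a_4 + 1/4*a_5

Substituting a_1 = 1 and a_5 = 0, rearrange to (I - Q) a = r where r[i] = P(i -> 1):
  [1, -1/8, -5/8] . (a_2, a_3, a_4) = 1/8
  [-1/8, 5/8, -1/8] . (a_2, a_3, a_4) = 1/16
  [-1/16, -9/16, 7/8] . (a_2, a_3, a_4) = 0

Solving yields:
  a_2 = 181/806
  a_3 = 137/806
  a_4 = 101/806

Starting state is 2, so the absorption probability is a_2 = 181/806.

Answer: 181/806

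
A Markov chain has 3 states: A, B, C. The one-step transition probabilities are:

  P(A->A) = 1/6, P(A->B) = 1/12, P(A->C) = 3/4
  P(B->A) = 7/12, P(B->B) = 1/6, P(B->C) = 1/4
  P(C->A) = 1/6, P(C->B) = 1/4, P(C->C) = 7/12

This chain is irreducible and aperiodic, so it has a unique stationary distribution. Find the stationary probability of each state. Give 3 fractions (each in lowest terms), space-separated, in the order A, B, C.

The stationary distribution satisfies pi = pi * P, i.e.:
  pi_A = 1/6*pi_A + 7/12*pi_B + 1/6*pi_C
  pi_B = 1/12*pi_A + 1/6*pi_B + 1/4*pi_C
  pi_C = 3/4*pi_A + 1/4*pi_B + 7/12*pi_C
with normalization: pi_A + pi_B + pi_C = 1.

Using the first 2 balance equations plus normalization, the linear system A*pi = b is:
  [-5/6, 7/12, 1/6] . pi = 0
  [1/12, -5/6, 1/4] . pi = 0
  [1, 1, 1] . pi = 1

Solving yields:
  pi_A = 41/166
  pi_B = 16/83
  pi_C = 93/166

Verification (pi * P):
  41/166*1/6 + 16/83*7/12 + 93/166*1/6 = 41/166 = pi_A  (ok)
  41/166*1/12 + 16/83*1/6 + 93/166*1/4 = 16/83 = pi_B  (ok)
  41/166*3/4 + 16/83*1/4 + 93/166*7/12 = 93/166 = pi_C  (ok)

Answer: 41/166 16/83 93/166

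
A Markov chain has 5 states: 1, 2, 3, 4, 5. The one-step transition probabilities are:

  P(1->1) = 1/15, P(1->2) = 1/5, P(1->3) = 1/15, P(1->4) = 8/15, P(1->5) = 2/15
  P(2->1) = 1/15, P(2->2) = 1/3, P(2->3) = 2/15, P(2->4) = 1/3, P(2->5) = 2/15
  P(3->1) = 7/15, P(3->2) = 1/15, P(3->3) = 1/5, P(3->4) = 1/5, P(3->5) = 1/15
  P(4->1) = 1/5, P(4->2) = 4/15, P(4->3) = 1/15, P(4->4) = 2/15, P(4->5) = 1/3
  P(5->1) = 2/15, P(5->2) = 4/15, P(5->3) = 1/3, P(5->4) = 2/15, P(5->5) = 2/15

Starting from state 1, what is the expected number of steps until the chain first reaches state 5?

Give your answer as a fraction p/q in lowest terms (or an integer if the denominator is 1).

Answer: 54525/10454

Derivation:
Let h_i = expected steps to first reach 5 from state i.
Boundary: h_5 = 0.
First-step equations for the other states:
  h_1 = 1 + 1/15*h_1 + 1/5*h_2 + 1/15*h_3 + 8/15*h_4 + 2/15*h_5
  h_2 = 1 + 1/15*h_1 + 1/3*h_2 + 2/15*h_3 + 1/3*h_4 + 2/15*h_5
  h_3 = 1 + 7/15*h_1 + 1/15*h_2 + 1/5*h_3 + 1/5*h_4 + 1/15*h_5
  h_4 = 1 + 1/5*h_1 + 4/15*h_2 + 1/15*h_3 + 2/15*h_4 + 1/3*h_5

Substituting h_5 = 0 and rearranging gives the linear system (I - Q) h = 1:
  [14/15, -1/5, -1/15, -8/15] . (h_1, h_2, h_3, h_4) = 1
  [-1/15, 2/3, -2/15, -1/3] . (h_1, h_2, h_3, h_4) = 1
  [-7/15, -1/15, 4/5, -1/5] . (h_1, h_2, h_3, h_4) = 1
  [-1/5, -4/15, -1/15, 13/15] . (h_1, h_2, h_3, h_4) = 1

Solving yields:
  h_1 = 54525/10454
  h_2 = 28410/5227
  h_3 = 30660/5227
  h_4 = 46845/10454

Starting state is 1, so the expected hitting time is h_1 = 54525/10454.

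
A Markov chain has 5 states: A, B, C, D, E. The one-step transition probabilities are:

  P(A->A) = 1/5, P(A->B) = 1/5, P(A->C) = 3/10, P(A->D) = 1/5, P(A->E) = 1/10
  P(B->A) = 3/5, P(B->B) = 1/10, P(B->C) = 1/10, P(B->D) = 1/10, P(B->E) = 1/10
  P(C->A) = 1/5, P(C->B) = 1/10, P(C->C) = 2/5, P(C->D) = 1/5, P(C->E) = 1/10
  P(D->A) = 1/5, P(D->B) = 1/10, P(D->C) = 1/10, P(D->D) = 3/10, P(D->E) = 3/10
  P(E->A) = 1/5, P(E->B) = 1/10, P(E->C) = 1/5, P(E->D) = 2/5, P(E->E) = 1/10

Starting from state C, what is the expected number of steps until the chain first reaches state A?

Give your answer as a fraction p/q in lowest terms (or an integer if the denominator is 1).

Let h_i = expected steps to first reach A from state i.
Boundary: h_A = 0.
First-step equations for the other states:
  h_B = 1 + 3/5*h_A + 1/10*h_B + 1/10*h_C + 1/10*h_D + 1/10*h_E
  h_C = 1 + 1/5*h_A + 1/10*h_B + 2/5*h_C + 1/5*h_D + 1/10*h_E
  h_D = 1 + 1/5*h_A + 1/10*h_B + 1/10*h_C + 3/10*h_D + 3/10*h_E
  h_E = 1 + 1/5*h_A + 1/10*h_B + 1/5*h_C + 2/5*h_D + 1/10*h_E

Substituting h_A = 0 and rearranging gives the linear system (I - Q) h = 1:
  [9/10, -1/10, -1/10, -1/10] . (h_B, h_C, h_D, h_E) = 1
  [-1/10, 3/5, -1/5, -1/10] . (h_B, h_C, h_D, h_E) = 1
  [-1/10, -1/10, 7/10, -3/10] . (h_B, h_C, h_D, h_E) = 1
  [-1/10, -1/5, -2/5, 9/10] . (h_B, h_C, h_D, h_E) = 1

Solving yields:
  h_B = 5/2
  h_C = 25/6
  h_D = 25/6
  h_E = 25/6

Starting state is C, so the expected hitting time is h_C = 25/6.

Answer: 25/6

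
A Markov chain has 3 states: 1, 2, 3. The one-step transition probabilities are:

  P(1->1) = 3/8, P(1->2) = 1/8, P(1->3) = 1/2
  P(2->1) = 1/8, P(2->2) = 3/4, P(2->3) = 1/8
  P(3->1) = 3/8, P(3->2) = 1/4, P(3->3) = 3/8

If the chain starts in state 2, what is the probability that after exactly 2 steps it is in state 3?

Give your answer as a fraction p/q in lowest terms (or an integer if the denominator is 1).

Answer: 13/64

Derivation:
Computing P^2 by repeated multiplication:
P^1 =
  1: [3/8, 1/8, 1/2]
  2: [1/8, 3/4, 1/8]
  3: [3/8, 1/4, 3/8]
P^2 =
  1: [11/32, 17/64, 25/64]
  2: [3/16, 39/64, 13/64]
  3: [5/16, 21/64, 23/64]

(P^2)[2 -> 3] = 13/64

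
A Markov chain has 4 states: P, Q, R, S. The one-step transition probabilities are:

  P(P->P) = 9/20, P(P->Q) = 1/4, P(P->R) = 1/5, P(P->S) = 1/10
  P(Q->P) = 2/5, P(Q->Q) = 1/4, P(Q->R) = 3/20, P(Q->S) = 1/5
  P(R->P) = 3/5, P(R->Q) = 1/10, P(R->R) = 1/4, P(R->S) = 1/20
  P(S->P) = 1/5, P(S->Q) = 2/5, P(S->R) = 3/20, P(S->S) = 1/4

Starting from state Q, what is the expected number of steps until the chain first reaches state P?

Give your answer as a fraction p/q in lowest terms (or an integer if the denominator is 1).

Answer: 285/113

Derivation:
Let h_i = expected steps to first reach P from state i.
Boundary: h_P = 0.
First-step equations for the other states:
  h_Q = 1 + 2/5*h_P + 1/4*h_Q + 3/20*h_R + 1/5*h_S
  h_R = 1 + 3/5*h_P + 1/10*h_Q + 1/4*h_R + 1/20*h_S
  h_S = 1 + 1/5*h_P + 2/5*h_Q + 3/20*h_R + 1/4*h_S

Substituting h_P = 0 and rearranging gives the linear system (I - Q) h = 1:
  [3/4, -3/20, -1/5] . (h_Q, h_R, h_S) = 1
  [-1/10, 3/4, -1/20] . (h_Q, h_R, h_S) = 1
  [-2/5, -3/20, 3/4] . (h_Q, h_R, h_S) = 1

Solving yields:
  h_Q = 285/113
  h_R = 635/339
  h_S = 345/113

Starting state is Q, so the expected hitting time is h_Q = 285/113.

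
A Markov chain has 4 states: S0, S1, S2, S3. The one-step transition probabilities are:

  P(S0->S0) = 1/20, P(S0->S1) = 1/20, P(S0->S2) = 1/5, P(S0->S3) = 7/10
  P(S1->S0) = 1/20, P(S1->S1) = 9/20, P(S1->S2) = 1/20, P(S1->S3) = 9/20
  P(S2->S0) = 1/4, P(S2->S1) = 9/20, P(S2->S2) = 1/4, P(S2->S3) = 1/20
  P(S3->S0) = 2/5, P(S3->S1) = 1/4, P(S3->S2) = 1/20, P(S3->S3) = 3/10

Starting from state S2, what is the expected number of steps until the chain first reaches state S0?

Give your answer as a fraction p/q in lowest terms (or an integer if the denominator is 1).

Let h_i = expected steps to first reach S0 from state i.
Boundary: h_S0 = 0.
First-step equations for the other states:
  h_S1 = 1 + 1/20*h_S0 + 9/20*h_S1 + 1/20*h_S2 + 9/20*h_S3
  h_S2 = 1 + 1/4*h_S0 + 9/20*h_S1 + 1/4*h_S2 + 1/20*h_S3
  h_S3 = 1 + 2/5*h_S0 + 1/4*h_S1 + 1/20*h_S2 + 3/10*h_S3

Substituting h_S0 = 0 and rearranging gives the linear system (I - Q) h = 1:
  [11/20, -1/20, -9/20] . (h_S1, h_S2, h_S3) = 1
  [-9/20, 3/4, -1/20] . (h_S1, h_S2, h_S3) = 1
  [-1/4, -1/20, 7/10] . (h_S1, h_S2, h_S3) = 1

Solving yields:
  h_S1 = 1840/353
  h_S2 = 1660/353
  h_S3 = 1280/353

Starting state is S2, so the expected hitting time is h_S2 = 1660/353.

Answer: 1660/353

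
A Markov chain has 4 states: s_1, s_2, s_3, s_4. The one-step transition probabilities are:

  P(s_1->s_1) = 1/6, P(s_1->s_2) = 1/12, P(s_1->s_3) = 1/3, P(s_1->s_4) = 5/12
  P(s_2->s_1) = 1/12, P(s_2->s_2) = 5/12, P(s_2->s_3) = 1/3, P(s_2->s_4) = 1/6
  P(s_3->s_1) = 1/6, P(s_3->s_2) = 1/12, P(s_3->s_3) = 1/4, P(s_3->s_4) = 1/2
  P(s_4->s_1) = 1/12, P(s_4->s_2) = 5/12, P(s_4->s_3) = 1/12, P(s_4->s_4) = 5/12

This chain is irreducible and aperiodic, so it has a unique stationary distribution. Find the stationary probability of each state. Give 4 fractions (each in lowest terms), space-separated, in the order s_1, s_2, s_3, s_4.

Answer: 53/476 145/476 107/476 171/476

Derivation:
The stationary distribution satisfies pi = pi * P, i.e.:
  pi_s_1 = 1/6*pi_s_1 + 1/12*pi_s_2 + 1/6*pi_s_3 + 1/12*pi_s_4
  pi_s_2 = 1/12*pi_s_1 + 5/12*pi_s_2 + 1/12*pi_s_3 + 5/12*pi_s_4
  pi_s_3 = 1/3*pi_s_1 + 1/3*pi_s_2 + 1/4*pi_s_3 + 1/12*pi_s_4
  pi_s_4 = 5/12*pi_s_1 + 1/6*pi_s_2 + 1/2*pi_s_3 + 5/12*pi_s_4
with normalization: pi_s_1 + pi_s_2 + pi_s_3 + pi_s_4 = 1.

Using the first 3 balance equations plus normalization, the linear system A*pi = b is:
  [-5/6, 1/12, 1/6, 1/12] . pi = 0
  [1/12, -7/12, 1/12, 5/12] . pi = 0
  [1/3, 1/3, -3/4, 1/12] . pi = 0
  [1, 1, 1, 1] . pi = 1

Solving yields:
  pi_s_1 = 53/476
  pi_s_2 = 145/476
  pi_s_3 = 107/476
  pi_s_4 = 171/476

Verification (pi * P):
  53/476*1/6 + 145/476*1/12 + 107/476*1/6 + 171/476*1/12 = 53/476 = pi_s_1  (ok)
  53/476*1/12 + 145/476*5/12 + 107/476*1/12 + 171/476*5/12 = 145/476 = pi_s_2  (ok)
  53/476*1/3 + 145/476*1/3 + 107/476*1/4 + 171/476*1/12 = 107/476 = pi_s_3  (ok)
  53/476*5/12 + 145/476*1/6 + 107/476*1/2 + 171/476*5/12 = 171/476 = pi_s_4  (ok)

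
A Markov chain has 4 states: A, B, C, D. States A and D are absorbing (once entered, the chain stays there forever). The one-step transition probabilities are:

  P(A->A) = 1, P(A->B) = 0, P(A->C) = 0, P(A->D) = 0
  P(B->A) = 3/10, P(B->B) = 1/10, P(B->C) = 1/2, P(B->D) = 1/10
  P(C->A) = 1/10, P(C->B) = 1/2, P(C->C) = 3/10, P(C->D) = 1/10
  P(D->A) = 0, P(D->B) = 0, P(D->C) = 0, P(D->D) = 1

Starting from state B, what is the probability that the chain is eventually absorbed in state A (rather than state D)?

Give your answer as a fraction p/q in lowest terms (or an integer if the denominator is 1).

Let a_i = P(absorbed in A | start in state i).
Boundary conditions: a_A = 1, a_D = 0.
For each transient state i, a_i = sum_j P(i->j) * a_j:
  a_B = 3/10*a_A + 1/10*a_B + 1/2*a_C + 1/10*a_D
  a_C = 1/10*a_A + 1/2*a_B + 3/10*a_C + 1/10*a_D

Substituting a_A = 1 and a_D = 0, rearrange to (I - Q) a = r where r[i] = P(i -> A):
  [9/10, -1/2] . (a_B, a_C) = 3/10
  [-1/2, 7/10] . (a_B, a_C) = 1/10

Solving yields:
  a_B = 13/19
  a_C = 12/19

Starting state is B, so the absorption probability is a_B = 13/19.

Answer: 13/19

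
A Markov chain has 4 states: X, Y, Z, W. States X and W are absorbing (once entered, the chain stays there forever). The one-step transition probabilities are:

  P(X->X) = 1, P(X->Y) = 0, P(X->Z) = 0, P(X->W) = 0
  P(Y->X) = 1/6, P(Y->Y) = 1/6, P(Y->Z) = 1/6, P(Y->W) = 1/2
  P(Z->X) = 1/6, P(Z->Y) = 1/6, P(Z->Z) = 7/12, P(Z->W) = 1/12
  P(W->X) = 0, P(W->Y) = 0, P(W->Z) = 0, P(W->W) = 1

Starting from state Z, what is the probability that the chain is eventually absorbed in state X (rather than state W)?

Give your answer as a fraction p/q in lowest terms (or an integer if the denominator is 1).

Let a_i = P(absorbed in X | start in state i).
Boundary conditions: a_X = 1, a_W = 0.
For each transient state i, a_i = sum_j P(i->j) * a_j:
  a_Y = 1/6*a_X + 1/6*a_Y + 1/6*a_Z + 1/2*a_W
  a_Z = 1/6*a_X + 1/6*a_Y + 7/12*a_Z + 1/12*a_W

Substituting a_X = 1 and a_W = 0, rearrange to (I - Q) a = r where r[i] = P(i -> X):
  [5/6, -1/6] . (a_Y, a_Z) = 1/6
  [-1/6, 5/12] . (a_Y, a_Z) = 1/6

Solving yields:
  a_Y = 7/23
  a_Z = 12/23

Starting state is Z, so the absorption probability is a_Z = 12/23.

Answer: 12/23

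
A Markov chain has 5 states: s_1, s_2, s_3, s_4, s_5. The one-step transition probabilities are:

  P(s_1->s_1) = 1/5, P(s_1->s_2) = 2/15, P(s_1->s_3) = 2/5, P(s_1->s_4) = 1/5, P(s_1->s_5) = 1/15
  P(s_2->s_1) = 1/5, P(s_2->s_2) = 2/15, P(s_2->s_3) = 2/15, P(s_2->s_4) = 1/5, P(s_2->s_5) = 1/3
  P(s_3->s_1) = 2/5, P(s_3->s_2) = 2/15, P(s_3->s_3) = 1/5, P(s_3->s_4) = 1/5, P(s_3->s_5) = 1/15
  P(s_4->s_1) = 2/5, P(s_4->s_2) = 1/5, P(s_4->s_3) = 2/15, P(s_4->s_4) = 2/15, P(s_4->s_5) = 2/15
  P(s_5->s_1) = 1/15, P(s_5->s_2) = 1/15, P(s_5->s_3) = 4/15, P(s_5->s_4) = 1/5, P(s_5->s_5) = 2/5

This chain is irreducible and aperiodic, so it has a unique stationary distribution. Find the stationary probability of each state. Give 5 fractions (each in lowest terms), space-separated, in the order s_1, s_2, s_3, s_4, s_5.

Answer: 5833/22176 331/2464 5381/22176 3/16 425/2464

Derivation:
The stationary distribution satisfies pi = pi * P, i.e.:
  pi_s_1 = 1/5*pi_s_1 + 1/5*pi_s_2 + 2/5*pi_s_3 + 2/5*pi_s_4 + 1/15*pi_s_5
  pi_s_2 = 2/15*pi_s_1 + 2/15*pi_s_2 + 2/15*pi_s_3 + 1/5*pi_s_4 + 1/15*pi_s_5
  pi_s_3 = 2/5*pi_s_1 + 2/15*pi_s_2 + 1/5*pi_s_3 + 2/15*pi_s_4 + 4/15*pi_s_5
  pi_s_4 = 1/5*pi_s_1 + 1/5*pi_s_2 + 1/5*pi_s_3 + 2/15*pi_s_4 + 1/5*pi_s_5
  pi_s_5 = 1/15*pi_s_1 + 1/3*pi_s_2 + 1/15*pi_s_3 + 2/15*pi_s_4 + 2/5*pi_s_5
with normalization: pi_s_1 + pi_s_2 + pi_s_3 + pi_s_4 + pi_s_5 = 1.

Using the first 4 balance equations plus normalization, the linear system A*pi = b is:
  [-4/5, 1/5, 2/5, 2/5, 1/15] . pi = 0
  [2/15, -13/15, 2/15, 1/5, 1/15] . pi = 0
  [2/5, 2/15, -4/5, 2/15, 4/15] . pi = 0
  [1/5, 1/5, 1/5, -13/15, 1/5] . pi = 0
  [1, 1, 1, 1, 1] . pi = 1

Solving yields:
  pi_s_1 = 5833/22176
  pi_s_2 = 331/2464
  pi_s_3 = 5381/22176
  pi_s_4 = 3/16
  pi_s_5 = 425/2464

Verification (pi * P):
  5833/22176*1/5 + 331/2464*1/5 + 5381/22176*2/5 + 3/16*2/5 + 425/2464*1/15 = 5833/22176 = pi_s_1  (ok)
  5833/22176*2/15 + 331/2464*2/15 + 5381/22176*2/15 + 3/16*1/5 + 425/2464*1/15 = 331/2464 = pi_s_2  (ok)
  5833/22176*2/5 + 331/2464*2/15 + 5381/22176*1/5 + 3/16*2/15 + 425/2464*4/15 = 5381/22176 = pi_s_3  (ok)
  5833/22176*1/5 + 331/2464*1/5 + 5381/22176*1/5 + 3/16*2/15 + 425/2464*1/5 = 3/16 = pi_s_4  (ok)
  5833/22176*1/15 + 331/2464*1/3 + 5381/22176*1/15 + 3/16*2/15 + 425/2464*2/5 = 425/2464 = pi_s_5  (ok)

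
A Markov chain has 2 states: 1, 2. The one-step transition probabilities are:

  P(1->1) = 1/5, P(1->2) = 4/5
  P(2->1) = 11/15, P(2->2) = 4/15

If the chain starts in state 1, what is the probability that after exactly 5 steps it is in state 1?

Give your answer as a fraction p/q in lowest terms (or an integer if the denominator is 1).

Computing P^5 by repeated multiplication:
P^1 =
  1: [1/5, 4/5]
  2: [11/15, 4/15]
P^2 =
  1: [47/75, 28/75]
  2: [77/225, 148/225]
P^3 =
  1: [449/1125, 676/1125]
  2: [1859/3375, 1516/3375]
P^4 =
  1: [8783/16875, 8092/16875]
  2: [22253/50625, 28372/50625]
P^5 =
  1: [115361/253125, 137764/253125]
  2: [378851/759375, 380524/759375]

(P^5)[1 -> 1] = 115361/253125

Answer: 115361/253125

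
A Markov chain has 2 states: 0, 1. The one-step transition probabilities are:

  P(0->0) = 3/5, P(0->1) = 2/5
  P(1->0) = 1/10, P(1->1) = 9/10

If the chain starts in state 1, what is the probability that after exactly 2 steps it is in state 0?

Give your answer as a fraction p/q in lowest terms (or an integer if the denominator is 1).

Computing P^2 by repeated multiplication:
P^1 =
  0: [3/5, 2/5]
  1: [1/10, 9/10]
P^2 =
  0: [2/5, 3/5]
  1: [3/20, 17/20]

(P^2)[1 -> 0] = 3/20

Answer: 3/20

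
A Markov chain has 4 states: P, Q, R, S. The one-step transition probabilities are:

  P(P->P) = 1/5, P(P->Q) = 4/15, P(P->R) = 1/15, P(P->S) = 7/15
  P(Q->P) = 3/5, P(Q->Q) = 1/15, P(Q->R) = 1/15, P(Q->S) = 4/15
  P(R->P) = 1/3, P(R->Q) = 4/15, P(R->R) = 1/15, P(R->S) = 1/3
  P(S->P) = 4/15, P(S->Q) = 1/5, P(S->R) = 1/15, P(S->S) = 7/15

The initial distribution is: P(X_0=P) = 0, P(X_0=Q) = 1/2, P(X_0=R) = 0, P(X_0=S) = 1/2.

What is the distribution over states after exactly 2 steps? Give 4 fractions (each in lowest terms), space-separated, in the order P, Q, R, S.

Propagating the distribution step by step (d_{t+1} = d_t * P):
d_0 = (P=0, Q=1/2, R=0, S=1/2)
  d_1[P] = 0*1/5 + 1/2*3/5 + 0*1/3 + 1/2*4/15 = 13/30
  d_1[Q] = 0*4/15 + 1/2*1/15 + 0*4/15 + 1/2*1/5 = 2/15
  d_1[R] = 0*1/15 + 1/2*1/15 + 0*1/15 + 1/2*1/15 = 1/15
  d_1[S] = 0*7/15 + 1/2*4/15 + 0*1/3 + 1/2*7/15 = 11/30
d_1 = (P=13/30, Q=2/15, R=1/15, S=11/30)
  d_2[P] = 13/30*1/5 + 2/15*3/5 + 1/15*1/3 + 11/30*4/15 = 43/150
  d_2[Q] = 13/30*4/15 + 2/15*1/15 + 1/15*4/15 + 11/30*1/5 = 97/450
  d_2[R] = 13/30*1/15 + 2/15*1/15 + 1/15*1/15 + 11/30*1/15 = 1/15
  d_2[S] = 13/30*7/15 + 2/15*4/15 + 1/15*1/3 + 11/30*7/15 = 97/225
d_2 = (P=43/150, Q=97/450, R=1/15, S=97/225)

Answer: 43/150 97/450 1/15 97/225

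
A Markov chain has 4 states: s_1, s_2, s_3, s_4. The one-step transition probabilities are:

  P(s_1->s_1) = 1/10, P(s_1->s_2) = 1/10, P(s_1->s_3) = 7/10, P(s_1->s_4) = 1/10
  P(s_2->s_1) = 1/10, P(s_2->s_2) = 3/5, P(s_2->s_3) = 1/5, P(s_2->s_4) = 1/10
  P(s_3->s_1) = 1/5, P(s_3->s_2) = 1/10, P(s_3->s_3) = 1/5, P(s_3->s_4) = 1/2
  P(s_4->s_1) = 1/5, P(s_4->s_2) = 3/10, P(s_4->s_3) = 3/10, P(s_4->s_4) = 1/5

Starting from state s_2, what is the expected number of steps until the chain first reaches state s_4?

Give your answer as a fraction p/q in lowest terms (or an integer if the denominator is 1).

Answer: 190/39

Derivation:
Let h_i = expected steps to first reach s_4 from state i.
Boundary: h_s_4 = 0.
First-step equations for the other states:
  h_s_1 = 1 + 1/10*h_s_1 + 1/10*h_s_2 + 7/10*h_s_3 + 1/10*h_s_4
  h_s_2 = 1 + 1/10*h_s_1 + 3/5*h_s_2 + 1/5*h_s_3 + 1/10*h_s_4
  h_s_3 = 1 + 1/5*h_s_1 + 1/10*h_s_2 + 1/5*h_s_3 + 1/2*h_s_4

Substituting h_s_4 = 0 and rearranging gives the linear system (I - Q) h = 1:
  [9/10, -1/10, -7/10] . (h_s_1, h_s_2, h_s_3) = 1
  [-1/10, 2/5, -1/5] . (h_s_1, h_s_2, h_s_3) = 1
  [-1/5, -1/10, 4/5] . (h_s_1, h_s_2, h_s_3) = 1

Solving yields:
  h_s_1 = 50/13
  h_s_2 = 190/39
  h_s_3 = 110/39

Starting state is s_2, so the expected hitting time is h_s_2 = 190/39.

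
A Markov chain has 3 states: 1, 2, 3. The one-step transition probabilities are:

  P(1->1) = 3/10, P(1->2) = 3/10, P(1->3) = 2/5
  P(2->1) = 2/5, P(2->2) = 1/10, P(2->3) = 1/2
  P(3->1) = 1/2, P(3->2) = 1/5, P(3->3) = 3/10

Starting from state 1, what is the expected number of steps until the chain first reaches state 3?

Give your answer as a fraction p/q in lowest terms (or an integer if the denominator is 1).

Answer: 40/17

Derivation:
Let h_i = expected steps to first reach 3 from state i.
Boundary: h_3 = 0.
First-step equations for the other states:
  h_1 = 1 + 3/10*h_1 + 3/10*h_2 + 2/5*h_3
  h_2 = 1 + 2/5*h_1 + 1/10*h_2 + 1/2*h_3

Substituting h_3 = 0 and rearranging gives the linear system (I - Q) h = 1:
  [7/10, -3/10] . (h_1, h_2) = 1
  [-2/5, 9/10] . (h_1, h_2) = 1

Solving yields:
  h_1 = 40/17
  h_2 = 110/51

Starting state is 1, so the expected hitting time is h_1 = 40/17.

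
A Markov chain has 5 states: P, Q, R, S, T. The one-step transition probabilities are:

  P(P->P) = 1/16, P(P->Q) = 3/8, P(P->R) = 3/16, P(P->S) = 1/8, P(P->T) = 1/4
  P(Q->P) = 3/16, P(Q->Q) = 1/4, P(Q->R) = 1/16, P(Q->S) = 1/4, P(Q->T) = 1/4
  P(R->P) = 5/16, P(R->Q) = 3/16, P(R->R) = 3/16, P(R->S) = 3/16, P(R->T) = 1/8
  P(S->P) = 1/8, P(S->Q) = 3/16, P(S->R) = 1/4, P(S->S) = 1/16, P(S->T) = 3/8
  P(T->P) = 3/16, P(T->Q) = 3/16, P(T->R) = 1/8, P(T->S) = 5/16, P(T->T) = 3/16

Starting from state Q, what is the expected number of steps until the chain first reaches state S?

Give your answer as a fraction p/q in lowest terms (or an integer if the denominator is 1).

Answer: 17008/3987

Derivation:
Let h_i = expected steps to first reach S from state i.
Boundary: h_S = 0.
First-step equations for the other states:
  h_P = 1 + 1/16*h_P + 3/8*h_Q + 3/16*h_R + 1/8*h_S + 1/4*h_T
  h_Q = 1 + 3/16*h_P + 1/4*h_Q + 1/16*h_R + 1/4*h_S + 1/4*h_T
  h_R = 1 + 5/16*h_P + 3/16*h_Q + 3/16*h_R + 3/16*h_S + 1/8*h_T
  h_T = 1 + 3/16*h_P + 3/16*h_Q + 1/8*h_R + 5/16*h_S + 3/16*h_T

Substituting h_S = 0 and rearranging gives the linear system (I - Q) h = 1:
  [15/16, -3/8, -3/16, -1/4] . (h_P, h_Q, h_R, h_T) = 1
  [-3/16, 3/4, -1/16, -1/4] . (h_P, h_Q, h_R, h_T) = 1
  [-5/16, -3/16, 13/16, -1/8] . (h_P, h_Q, h_R, h_T) = 1
  [-3/16, -3/16, -1/8, 13/16] . (h_P, h_Q, h_R, h_T) = 1

Solving yields:
  h_P = 2120/443
  h_Q = 17008/3987
  h_R = 2072/443
  h_T = 5368/1329

Starting state is Q, so the expected hitting time is h_Q = 17008/3987.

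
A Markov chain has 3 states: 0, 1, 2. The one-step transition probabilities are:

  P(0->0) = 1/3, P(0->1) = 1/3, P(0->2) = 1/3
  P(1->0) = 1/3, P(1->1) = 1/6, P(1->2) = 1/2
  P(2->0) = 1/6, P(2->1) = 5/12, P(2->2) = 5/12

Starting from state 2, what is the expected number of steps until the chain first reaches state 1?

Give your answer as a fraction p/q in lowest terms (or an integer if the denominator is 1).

Let h_i = expected steps to first reach 1 from state i.
Boundary: h_1 = 0.
First-step equations for the other states:
  h_0 = 1 + 1/3*h_0 + 1/3*h_1 + 1/3*h_2
  h_2 = 1 + 1/6*h_0 + 5/12*h_1 + 5/12*h_2

Substituting h_1 = 0 and rearranging gives the linear system (I - Q) h = 1:
  [2/3, -1/3] . (h_0, h_2) = 1
  [-1/6, 7/12] . (h_0, h_2) = 1

Solving yields:
  h_0 = 11/4
  h_2 = 5/2

Starting state is 2, so the expected hitting time is h_2 = 5/2.

Answer: 5/2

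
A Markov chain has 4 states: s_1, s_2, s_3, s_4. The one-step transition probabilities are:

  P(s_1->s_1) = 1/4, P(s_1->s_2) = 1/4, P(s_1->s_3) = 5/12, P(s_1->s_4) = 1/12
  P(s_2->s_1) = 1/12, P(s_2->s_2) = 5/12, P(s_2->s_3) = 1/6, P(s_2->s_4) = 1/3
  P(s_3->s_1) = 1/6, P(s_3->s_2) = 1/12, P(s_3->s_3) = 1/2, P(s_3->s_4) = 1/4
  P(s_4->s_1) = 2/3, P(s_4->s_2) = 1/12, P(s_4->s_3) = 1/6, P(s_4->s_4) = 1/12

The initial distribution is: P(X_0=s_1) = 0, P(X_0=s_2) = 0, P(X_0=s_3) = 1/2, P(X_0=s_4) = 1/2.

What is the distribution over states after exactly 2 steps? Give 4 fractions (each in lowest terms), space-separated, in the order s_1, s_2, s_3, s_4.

Propagating the distribution step by step (d_{t+1} = d_t * P):
d_0 = (s_1=0, s_2=0, s_3=1/2, s_4=1/2)
  d_1[s_1] = 0*1/4 + 0*1/12 + 1/2*1/6 + 1/2*2/3 = 5/12
  d_1[s_2] = 0*1/4 + 0*5/12 + 1/2*1/12 + 1/2*1/12 = 1/12
  d_1[s_3] = 0*5/12 + 0*1/6 + 1/2*1/2 + 1/2*1/6 = 1/3
  d_1[s_4] = 0*1/12 + 0*1/3 + 1/2*1/4 + 1/2*1/12 = 1/6
d_1 = (s_1=5/12, s_2=1/12, s_3=1/3, s_4=1/6)
  d_2[s_1] = 5/12*1/4 + 1/12*1/12 + 1/3*1/6 + 1/6*2/3 = 5/18
  d_2[s_2] = 5/12*1/4 + 1/12*5/12 + 1/3*1/12 + 1/6*1/12 = 13/72
  d_2[s_3] = 5/12*5/12 + 1/12*1/6 + 1/3*1/2 + 1/6*1/6 = 55/144
  d_2[s_4] = 5/12*1/12 + 1/12*1/3 + 1/3*1/4 + 1/6*1/12 = 23/144
d_2 = (s_1=5/18, s_2=13/72, s_3=55/144, s_4=23/144)

Answer: 5/18 13/72 55/144 23/144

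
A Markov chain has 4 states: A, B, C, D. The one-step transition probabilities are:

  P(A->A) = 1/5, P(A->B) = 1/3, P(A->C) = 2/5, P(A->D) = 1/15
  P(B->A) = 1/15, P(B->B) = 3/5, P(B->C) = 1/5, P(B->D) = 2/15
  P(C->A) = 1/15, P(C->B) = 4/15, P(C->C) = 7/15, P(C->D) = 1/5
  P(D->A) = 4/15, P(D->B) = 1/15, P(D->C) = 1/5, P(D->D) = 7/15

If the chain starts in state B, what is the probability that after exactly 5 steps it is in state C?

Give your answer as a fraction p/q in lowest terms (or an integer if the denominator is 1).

Answer: 77221/253125

Derivation:
Computing P^5 by repeated multiplication:
P^1 =
  A: [1/5, 1/3, 2/5, 1/15]
  B: [1/15, 3/5, 1/5, 2/15]
  C: [1/15, 4/15, 7/15, 1/5]
  D: [4/15, 1/15, 1/5, 7/15]
P^2 =
  A: [8/75, 17/45, 26/75, 38/225]
  B: [23/225, 4/9, 4/15, 14/75]
  C: [26/225, 8/25, 76/225, 17/75]
  D: [44/225, 16/75, 23/75, 64/225]
P^3 =
  A: [43/375, 247/675, 353/1125, 694/3375]
  B: [397/3375, 1297/3375, 328/1125, 697/3375]
  C: [86/675, 1133/3375, 1057/3375, 151/675]
  D: [101/675, 992/3375, 361/1125, 53/225]
P^4 =
  A: [2077/16875, 3596/10125, 5174/16875, 10892/50625]
  B: [1252/10125, 6097/16875, 5084/16875, 10822/50625]
  C: [52/405, 3466/10125, 15643/50625, 11152/50625]
  D: [1354/10125, 3316/10125, 5324/16875, 11303/50625]
P^5 =
  A: [31921/253125, 53191/151875, 77552/253125, 165001/759375]
  B: [95611/759375, 267749/759375, 77221/253125, 54784/253125]
  C: [97081/759375, 87398/253125, 233947/759375, 166153/759375]
  D: [98074/759375, 86087/253125, 78691/253125, 166967/759375]

(P^5)[B -> C] = 77221/253125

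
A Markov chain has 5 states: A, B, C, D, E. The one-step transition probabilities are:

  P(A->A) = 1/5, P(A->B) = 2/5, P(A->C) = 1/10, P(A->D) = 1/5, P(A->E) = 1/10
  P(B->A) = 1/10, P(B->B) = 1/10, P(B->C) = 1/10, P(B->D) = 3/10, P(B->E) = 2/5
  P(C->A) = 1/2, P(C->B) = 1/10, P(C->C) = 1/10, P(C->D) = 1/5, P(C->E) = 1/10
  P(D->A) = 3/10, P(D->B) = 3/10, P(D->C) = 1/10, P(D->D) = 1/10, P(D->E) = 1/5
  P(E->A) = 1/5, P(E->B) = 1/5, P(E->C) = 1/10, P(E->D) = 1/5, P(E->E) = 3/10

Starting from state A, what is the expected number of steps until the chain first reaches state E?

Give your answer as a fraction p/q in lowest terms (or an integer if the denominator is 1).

Answer: 800/161

Derivation:
Let h_i = expected steps to first reach E from state i.
Boundary: h_E = 0.
First-step equations for the other states:
  h_A = 1 + 1/5*h_A + 2/5*h_B + 1/10*h_C + 1/5*h_D + 1/10*h_E
  h_B = 1 + 1/10*h_A + 1/10*h_B + 1/10*h_C + 3/10*h_D + 2/5*h_E
  h_C = 1 + 1/2*h_A + 1/10*h_B + 1/10*h_C + 1/5*h_D + 1/10*h_E
  h_D = 1 + 3/10*h_A + 3/10*h_B + 1/10*h_C + 1/10*h_D + 1/5*h_E

Substituting h_E = 0 and rearranging gives the linear system (I - Q) h = 1:
  [4/5, -2/5, -1/10, -1/5] . (h_A, h_B, h_C, h_D) = 1
  [-1/10, 9/10, -1/10, -3/10] . (h_A, h_B, h_C, h_D) = 1
  [-1/2, -1/10, 9/10, -1/5] . (h_A, h_B, h_C, h_D) = 1
  [-3/10, -3/10, -1/10, 9/10] . (h_A, h_B, h_C, h_D) = 1

Solving yields:
  h_A = 800/161
  h_B = 5500/1449
  h_C = 2570/483
  h_D = 6700/1449

Starting state is A, so the expected hitting time is h_A = 800/161.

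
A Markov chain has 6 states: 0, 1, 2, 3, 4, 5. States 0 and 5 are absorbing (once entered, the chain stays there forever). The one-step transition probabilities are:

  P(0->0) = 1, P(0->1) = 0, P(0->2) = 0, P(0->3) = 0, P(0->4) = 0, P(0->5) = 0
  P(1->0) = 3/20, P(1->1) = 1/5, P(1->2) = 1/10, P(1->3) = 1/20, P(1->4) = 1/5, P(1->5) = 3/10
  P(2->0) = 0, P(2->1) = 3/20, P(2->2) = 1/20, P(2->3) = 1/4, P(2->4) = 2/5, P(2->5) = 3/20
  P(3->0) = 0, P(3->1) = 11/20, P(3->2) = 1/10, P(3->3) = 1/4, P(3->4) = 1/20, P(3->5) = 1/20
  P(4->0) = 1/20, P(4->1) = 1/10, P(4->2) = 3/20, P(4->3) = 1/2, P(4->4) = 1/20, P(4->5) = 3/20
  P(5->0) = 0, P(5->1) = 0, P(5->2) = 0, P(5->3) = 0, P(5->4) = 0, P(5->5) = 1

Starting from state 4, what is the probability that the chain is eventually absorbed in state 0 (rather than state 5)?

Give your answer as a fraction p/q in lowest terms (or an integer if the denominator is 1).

Answer: 2597/10020

Derivation:
Let a_i = P(absorbed in 0 | start in state i).
Boundary conditions: a_0 = 1, a_5 = 0.
For each transient state i, a_i = sum_j P(i->j) * a_j:
  a_1 = 3/20*a_0 + 1/5*a_1 + 1/10*a_2 + 1/20*a_3 + 1/5*a_4 + 3/10*a_5
  a_2 = 0*a_0 + 3/20*a_1 + 1/20*a_2 + 1/4*a_3 + 2/5*a_4 + 3/20*a_5
  a_3 = 0*a_0 + 11/20*a_1 + 1/10*a_2 + 1/4*a_3 + 1/20*a_4 + 1/20*a_5
  a_4 = 1/20*a_0 + 1/10*a_1 + 3/20*a_2 + 1/2*a_3 + 1/20*a_4 + 3/20*a_5

Substituting a_0 = 1 and a_5 = 0, rearrange to (I - Q) a = r where r[i] = P(i -> 0):
  [4/5, -1/10, -1/20, -1/5] . (a_1, a_2, a_3, a_4) = 3/20
  [-3/20, 19/20, -1/4, -2/5] . (a_1, a_2, a_3, a_4) = 0
  [-11/20, -1/10, 3/4, -1/20] . (a_1, a_2, a_3, a_4) = 0
  [-1/10, -3/20, -1/2, 19/20] . (a_1, a_2, a_3, a_4) = 1/20

Solving yields:
  a_1 = 2977/10020
  a_2 = 2263/10020
  a_3 = 443/1670
  a_4 = 2597/10020

Starting state is 4, so the absorption probability is a_4 = 2597/10020.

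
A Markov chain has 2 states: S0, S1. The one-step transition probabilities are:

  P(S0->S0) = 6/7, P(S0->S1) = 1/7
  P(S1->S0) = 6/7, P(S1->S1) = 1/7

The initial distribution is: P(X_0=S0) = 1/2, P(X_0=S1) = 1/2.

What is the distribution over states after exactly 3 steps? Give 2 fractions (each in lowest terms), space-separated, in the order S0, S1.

Propagating the distribution step by step (d_{t+1} = d_t * P):
d_0 = (S0=1/2, S1=1/2)
  d_1[S0] = 1/2*6/7 + 1/2*6/7 = 6/7
  d_1[S1] = 1/2*1/7 + 1/2*1/7 = 1/7
d_1 = (S0=6/7, S1=1/7)
  d_2[S0] = 6/7*6/7 + 1/7*6/7 = 6/7
  d_2[S1] = 6/7*1/7 + 1/7*1/7 = 1/7
d_2 = (S0=6/7, S1=1/7)
  d_3[S0] = 6/7*6/7 + 1/7*6/7 = 6/7
  d_3[S1] = 6/7*1/7 + 1/7*1/7 = 1/7
d_3 = (S0=6/7, S1=1/7)

Answer: 6/7 1/7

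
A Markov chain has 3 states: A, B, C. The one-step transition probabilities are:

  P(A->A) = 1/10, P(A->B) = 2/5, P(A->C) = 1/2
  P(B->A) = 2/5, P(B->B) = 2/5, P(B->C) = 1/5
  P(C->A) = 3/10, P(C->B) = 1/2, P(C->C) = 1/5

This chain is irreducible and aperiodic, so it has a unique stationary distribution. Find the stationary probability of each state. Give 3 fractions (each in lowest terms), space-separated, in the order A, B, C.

Answer: 2/7 3/7 2/7

Derivation:
The stationary distribution satisfies pi = pi * P, i.e.:
  pi_A = 1/10*pi_A + 2/5*pi_B + 3/10*pi_C
  pi_B = 2/5*pi_A + 2/5*pi_B + 1/2*pi_C
  pi_C = 1/2*pi_A + 1/5*pi_B + 1/5*pi_C
with normalization: pi_A + pi_B + pi_C = 1.

Using the first 2 balance equations plus normalization, the linear system A*pi = b is:
  [-9/10, 2/5, 3/10] . pi = 0
  [2/5, -3/5, 1/2] . pi = 0
  [1, 1, 1] . pi = 1

Solving yields:
  pi_A = 2/7
  pi_B = 3/7
  pi_C = 2/7

Verification (pi * P):
  2/7*1/10 + 3/7*2/5 + 2/7*3/10 = 2/7 = pi_A  (ok)
  2/7*2/5 + 3/7*2/5 + 2/7*1/2 = 3/7 = pi_B  (ok)
  2/7*1/2 + 3/7*1/5 + 2/7*1/5 = 2/7 = pi_C  (ok)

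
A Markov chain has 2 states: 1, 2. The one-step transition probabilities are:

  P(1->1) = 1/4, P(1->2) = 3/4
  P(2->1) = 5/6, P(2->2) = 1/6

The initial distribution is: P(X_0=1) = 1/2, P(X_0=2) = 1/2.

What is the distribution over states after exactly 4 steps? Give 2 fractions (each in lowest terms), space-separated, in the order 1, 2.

Answer: 21701/41472 19771/41472

Derivation:
Propagating the distribution step by step (d_{t+1} = d_t * P):
d_0 = (1=1/2, 2=1/2)
  d_1[1] = 1/2*1/4 + 1/2*5/6 = 13/24
  d_1[2] = 1/2*3/4 + 1/2*1/6 = 11/24
d_1 = (1=13/24, 2=11/24)
  d_2[1] = 13/24*1/4 + 11/24*5/6 = 149/288
  d_2[2] = 13/24*3/4 + 11/24*1/6 = 139/288
d_2 = (1=149/288, 2=139/288)
  d_3[1] = 149/288*1/4 + 139/288*5/6 = 1837/3456
  d_3[2] = 149/288*3/4 + 139/288*1/6 = 1619/3456
d_3 = (1=1837/3456, 2=1619/3456)
  d_4[1] = 1837/3456*1/4 + 1619/3456*5/6 = 21701/41472
  d_4[2] = 1837/3456*3/4 + 1619/3456*1/6 = 19771/41472
d_4 = (1=21701/41472, 2=19771/41472)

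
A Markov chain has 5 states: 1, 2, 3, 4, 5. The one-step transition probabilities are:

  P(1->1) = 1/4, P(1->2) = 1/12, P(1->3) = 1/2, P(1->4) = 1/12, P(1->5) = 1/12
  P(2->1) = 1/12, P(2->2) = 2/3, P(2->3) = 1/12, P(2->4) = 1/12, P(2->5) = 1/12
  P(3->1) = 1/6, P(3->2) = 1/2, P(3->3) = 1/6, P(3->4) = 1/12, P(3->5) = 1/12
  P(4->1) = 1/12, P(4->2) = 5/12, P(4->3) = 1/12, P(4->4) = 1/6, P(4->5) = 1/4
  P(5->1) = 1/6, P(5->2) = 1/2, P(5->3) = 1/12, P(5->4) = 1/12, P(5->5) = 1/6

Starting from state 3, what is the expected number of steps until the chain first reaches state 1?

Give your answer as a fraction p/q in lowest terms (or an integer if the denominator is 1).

Answer: 264/29

Derivation:
Let h_i = expected steps to first reach 1 from state i.
Boundary: h_1 = 0.
First-step equations for the other states:
  h_2 = 1 + 1/12*h_1 + 2/3*h_2 + 1/12*h_3 + 1/12*h_4 + 1/12*h_5
  h_3 = 1 + 1/6*h_1 + 1/2*h_2 + 1/6*h_3 + 1/12*h_4 + 1/12*h_5
  h_4 = 1 + 1/12*h_1 + 5/12*h_2 + 1/12*h_3 + 1/6*h_4 + 1/4*h_5
  h_5 = 1 + 1/6*h_1 + 1/2*h_2 + 1/12*h_3 + 1/12*h_4 + 1/6*h_5

Substituting h_1 = 0 and rearranging gives the linear system (I - Q) h = 1:
  [1/3, -1/12, -1/12, -1/12] . (h_2, h_3, h_4, h_5) = 1
  [-1/2, 5/6, -1/12, -1/12] . (h_2, h_3, h_4, h_5) = 1
  [-5/12, -1/12, 5/6, -1/4] . (h_2, h_3, h_4, h_5) = 1
  [-1/2, -1/12, -1/12, 5/6] . (h_2, h_3, h_4, h_5) = 1

Solving yields:
  h_2 = 1452/145
  h_3 = 264/29
  h_4 = 1428/145
  h_5 = 264/29

Starting state is 3, so the expected hitting time is h_3 = 264/29.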